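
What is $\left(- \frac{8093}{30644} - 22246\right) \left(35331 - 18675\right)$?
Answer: $- \frac{2838659248788}{7661} \approx -3.7053 \cdot 10^{8}$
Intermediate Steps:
$\left(- \frac{8093}{30644} - 22246\right) \left(35331 - 18675\right) = \left(\left(-8093\right) \frac{1}{30644} - 22246\right) 16656 = \left(- \frac{8093}{30644} - 22246\right) 16656 = \left(- \frac{681714517}{30644}\right) 16656 = - \frac{2838659248788}{7661}$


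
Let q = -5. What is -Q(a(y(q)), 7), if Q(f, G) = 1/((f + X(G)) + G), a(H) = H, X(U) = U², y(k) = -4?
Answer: -1/52 ≈ -0.019231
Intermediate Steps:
Q(f, G) = 1/(G + f + G²) (Q(f, G) = 1/((f + G²) + G) = 1/(G + f + G²))
-Q(a(y(q)), 7) = -1/(7 - 4 + 7²) = -1/(7 - 4 + 49) = -1/52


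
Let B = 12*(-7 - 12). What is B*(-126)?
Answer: 28728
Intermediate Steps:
B = -228 (B = 12*(-19) = -228)
B*(-126) = -228*(-126) = 28728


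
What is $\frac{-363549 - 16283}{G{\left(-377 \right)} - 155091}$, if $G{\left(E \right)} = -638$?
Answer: $\frac{379832}{155729} \approx 2.4391$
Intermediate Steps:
$\frac{-363549 - 16283}{G{\left(-377 \right)} - 155091} = \frac{-363549 - 16283}{-638 - 155091} = - \frac{379832}{-155729} = \left(-379832\right) \left(- \frac{1}{155729}\right) = \frac{379832}{155729}$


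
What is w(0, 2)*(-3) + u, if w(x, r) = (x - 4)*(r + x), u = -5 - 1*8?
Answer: 11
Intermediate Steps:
u = -13 (u = -5 - 8 = -13)
w(x, r) = (-4 + x)*(r + x)
w(0, 2)*(-3) + u = (0² - 4*2 - 4*0 + 2*0)*(-3) - 13 = (0 - 8 + 0 + 0)*(-3) - 13 = -8*(-3) - 13 = 24 - 13 = 11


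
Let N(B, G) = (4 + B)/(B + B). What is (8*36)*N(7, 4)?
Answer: 1584/7 ≈ 226.29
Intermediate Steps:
N(B, G) = (4 + B)/(2*B) (N(B, G) = (4 + B)/((2*B)) = (4 + B)*(1/(2*B)) = (4 + B)/(2*B))
(8*36)*N(7, 4) = (8*36)*((½)*(4 + 7)/7) = 288*((½)*(⅐)*11) = 288*(11/14) = 1584/7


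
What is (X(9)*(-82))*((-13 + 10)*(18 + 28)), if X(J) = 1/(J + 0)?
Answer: 3772/3 ≈ 1257.3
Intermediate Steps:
X(J) = 1/J
(X(9)*(-82))*((-13 + 10)*(18 + 28)) = (-82/9)*((-13 + 10)*(18 + 28)) = ((⅑)*(-82))*(-3*46) = -82/9*(-138) = 3772/3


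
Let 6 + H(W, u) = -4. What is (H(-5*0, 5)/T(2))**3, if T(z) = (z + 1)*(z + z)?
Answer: -125/216 ≈ -0.57870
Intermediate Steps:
H(W, u) = -10 (H(W, u) = -6 - 4 = -10)
T(z) = 2*z*(1 + z) (T(z) = (1 + z)*(2*z) = 2*z*(1 + z))
(H(-5*0, 5)/T(2))**3 = (-10*1/(4*(1 + 2)))**3 = (-10/(2*2*3))**3 = (-10/12)**3 = (-10*1/12)**3 = (-5/6)**3 = -125/216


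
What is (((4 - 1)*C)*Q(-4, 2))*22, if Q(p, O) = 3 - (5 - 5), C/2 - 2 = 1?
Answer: 1188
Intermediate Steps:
C = 6 (C = 4 + 2*1 = 4 + 2 = 6)
Q(p, O) = 3 (Q(p, O) = 3 - 1*0 = 3 + 0 = 3)
(((4 - 1)*C)*Q(-4, 2))*22 = (((4 - 1)*6)*3)*22 = ((3*6)*3)*22 = (18*3)*22 = 54*22 = 1188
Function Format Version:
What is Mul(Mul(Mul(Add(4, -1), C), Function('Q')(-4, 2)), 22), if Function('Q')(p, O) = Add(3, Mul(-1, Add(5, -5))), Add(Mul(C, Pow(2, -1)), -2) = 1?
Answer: 1188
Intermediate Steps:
C = 6 (C = Add(4, Mul(2, 1)) = Add(4, 2) = 6)
Function('Q')(p, O) = 3 (Function('Q')(p, O) = Add(3, Mul(-1, 0)) = Add(3, 0) = 3)
Mul(Mul(Mul(Add(4, -1), C), Function('Q')(-4, 2)), 22) = Mul(Mul(Mul(Add(4, -1), 6), 3), 22) = Mul(Mul(Mul(3, 6), 3), 22) = Mul(Mul(18, 3), 22) = Mul(54, 22) = 1188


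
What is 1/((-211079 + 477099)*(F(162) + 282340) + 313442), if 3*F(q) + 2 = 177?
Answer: 3/225371754226 ≈ 1.3311e-11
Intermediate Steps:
F(q) = 175/3 (F(q) = -⅔ + (⅓)*177 = -⅔ + 59 = 175/3)
1/((-211079 + 477099)*(F(162) + 282340) + 313442) = 1/((-211079 + 477099)*(175/3 + 282340) + 313442) = 1/(266020*(847195/3) + 313442) = 1/(225370813900/3 + 313442) = 1/(225371754226/3) = 3/225371754226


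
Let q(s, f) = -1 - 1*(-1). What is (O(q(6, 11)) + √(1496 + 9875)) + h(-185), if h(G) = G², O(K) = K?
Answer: 34225 + √11371 ≈ 34332.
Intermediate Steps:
q(s, f) = 0 (q(s, f) = -1 + 1 = 0)
(O(q(6, 11)) + √(1496 + 9875)) + h(-185) = (0 + √(1496 + 9875)) + (-185)² = (0 + √11371) + 34225 = √11371 + 34225 = 34225 + √11371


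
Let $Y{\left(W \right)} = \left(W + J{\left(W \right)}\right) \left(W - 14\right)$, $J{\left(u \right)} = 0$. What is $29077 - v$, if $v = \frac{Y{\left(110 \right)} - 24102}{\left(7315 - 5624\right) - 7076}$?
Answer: $\frac{52188701}{1795} \approx 29075.0$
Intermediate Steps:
$Y{\left(W \right)} = W \left(-14 + W\right)$ ($Y{\left(W \right)} = \left(W + 0\right) \left(W - 14\right) = W \left(-14 + W\right)$)
$v = \frac{4514}{1795}$ ($v = \frac{110 \left(-14 + 110\right) - 24102}{\left(7315 - 5624\right) - 7076} = \frac{110 \cdot 96 - 24102}{1691 - 7076} = \frac{10560 - 24102}{-5385} = \left(-13542\right) \left(- \frac{1}{5385}\right) = \frac{4514}{1795} \approx 2.5148$)
$29077 - v = 29077 - \frac{4514}{1795} = \frac{52188701}{1795}$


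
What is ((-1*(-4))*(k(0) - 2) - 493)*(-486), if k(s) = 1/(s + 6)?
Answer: 243162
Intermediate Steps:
k(s) = 1/(6 + s)
((-1*(-4))*(k(0) - 2) - 493)*(-486) = ((-1*(-4))*(1/(6 + 0) - 2) - 493)*(-486) = (4*(1/6 - 2) - 493)*(-486) = (4*(⅙ - 2) - 493)*(-486) = (4*(-11/6) - 493)*(-486) = (-22/3 - 493)*(-486) = -1501/3*(-486) = 243162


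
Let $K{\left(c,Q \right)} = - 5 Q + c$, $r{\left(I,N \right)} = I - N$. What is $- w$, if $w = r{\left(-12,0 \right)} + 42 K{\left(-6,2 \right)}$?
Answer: $684$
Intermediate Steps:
$K{\left(c,Q \right)} = c - 5 Q$
$w = -684$ ($w = \left(-12 - 0\right) + 42 \left(-6 - 10\right) = \left(-12 + 0\right) + 42 \left(-6 - 10\right) = -12 + 42 \left(-16\right) = -12 - 672 = -684$)
$- w = \left(-1\right) \left(-684\right) = 684$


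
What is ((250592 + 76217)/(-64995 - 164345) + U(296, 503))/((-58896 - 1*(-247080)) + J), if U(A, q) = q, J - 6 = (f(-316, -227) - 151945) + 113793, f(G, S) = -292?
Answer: 115031211/34342747640 ≈ 0.0033495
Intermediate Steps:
J = -38438 (J = 6 + ((-292 - 151945) + 113793) = 6 + (-152237 + 113793) = 6 - 38444 = -38438)
((250592 + 76217)/(-64995 - 164345) + U(296, 503))/((-58896 - 1*(-247080)) + J) = ((250592 + 76217)/(-64995 - 164345) + 503)/((-58896 - 1*(-247080)) - 38438) = (326809/(-229340) + 503)/((-58896 + 247080) - 38438) = (326809*(-1/229340) + 503)/(188184 - 38438) = (-326809/229340 + 503)/149746 = (115031211/229340)*(1/149746) = 115031211/34342747640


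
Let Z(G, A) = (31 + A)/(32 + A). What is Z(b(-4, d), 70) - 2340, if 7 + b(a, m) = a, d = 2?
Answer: -238579/102 ≈ -2339.0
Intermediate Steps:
b(a, m) = -7 + a
Z(G, A) = (31 + A)/(32 + A)
Z(b(-4, d), 70) - 2340 = (31 + 70)/(32 + 70) - 2340 = 101/102 - 2340 = -238579/102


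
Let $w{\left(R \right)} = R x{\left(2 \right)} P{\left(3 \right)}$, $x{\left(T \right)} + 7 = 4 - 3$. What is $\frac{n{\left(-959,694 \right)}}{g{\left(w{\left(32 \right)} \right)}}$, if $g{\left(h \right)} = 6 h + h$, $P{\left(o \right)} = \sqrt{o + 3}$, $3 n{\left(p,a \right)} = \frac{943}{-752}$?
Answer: $\frac{943 \sqrt{6}}{18192384} \approx 0.00012697$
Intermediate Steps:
$x{\left(T \right)} = -6$ ($x{\left(T \right)} = -7 + \left(4 - 3\right) = -7 + 1 = -6$)
$n{\left(p,a \right)} = - \frac{943}{2256}$ ($n{\left(p,a \right)} = \frac{943 \frac{1}{-752}}{3} = \frac{943 \left(- \frac{1}{752}\right)}{3} = \frac{1}{3} \left(- \frac{943}{752}\right) = - \frac{943}{2256}$)
$P{\left(o \right)} = \sqrt{3 + o}$
$w{\left(R \right)} = - 6 R \sqrt{6}$ ($w{\left(R \right)} = R \left(-6\right) \sqrt{3 + 3} = - 6 R \sqrt{6}$)
$g{\left(h \right)} = 7 h$
$\frac{n{\left(-959,694 \right)}}{g{\left(w{\left(32 \right)} \right)}} = - \frac{943}{2256 \cdot 7 \left(\left(-6\right) 32 \sqrt{6}\right)} = - \frac{943}{2256 \cdot 7 \left(- 192 \sqrt{6}\right)} = - \frac{943}{2256 \left(- 1344 \sqrt{6}\right)} = - \frac{943 \left(- \frac{\sqrt{6}}{8064}\right)}{2256} = \frac{943 \sqrt{6}}{18192384}$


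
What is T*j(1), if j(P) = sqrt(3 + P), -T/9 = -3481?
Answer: 62658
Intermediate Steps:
T = 31329 (T = -9*(-3481) = 31329)
T*j(1) = 31329*sqrt(3 + 1) = 31329*sqrt(4) = 31329*2 = 62658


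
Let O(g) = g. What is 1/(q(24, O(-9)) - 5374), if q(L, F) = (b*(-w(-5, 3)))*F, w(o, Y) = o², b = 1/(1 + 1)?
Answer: -2/10523 ≈ -0.00019006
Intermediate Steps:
b = ½ (b = 1/2 = ½ ≈ 0.50000)
q(L, F) = -25*F/2 (q(L, F) = ((-1*(-5)²)/2)*F = ((-1*25)/2)*F = ((½)*(-25))*F = -25*F/2)
1/(q(24, O(-9)) - 5374) = 1/(-25/2*(-9) - 5374) = 1/(225/2 - 5374) = 1/(-10523/2) = -2/10523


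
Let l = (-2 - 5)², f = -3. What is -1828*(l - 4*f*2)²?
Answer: -9741412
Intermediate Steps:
l = 49 (l = (-7)² = 49)
-1828*(l - 4*f*2)² = -1828*(49 - 4*(-3)*2)² = -1828*(49 + 12*2)² = -1828*(49 + 24)² = -1828*73² = -1828*5329 = -9741412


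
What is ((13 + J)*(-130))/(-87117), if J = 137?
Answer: 6500/29039 ≈ 0.22384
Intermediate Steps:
((13 + J)*(-130))/(-87117) = ((13 + 137)*(-130))/(-87117) = (150*(-130))*(-1/87117) = -19500*(-1/87117) = 6500/29039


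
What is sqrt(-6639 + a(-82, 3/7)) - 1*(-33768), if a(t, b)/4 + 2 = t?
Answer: 33768 + 15*I*sqrt(31) ≈ 33768.0 + 83.516*I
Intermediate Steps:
a(t, b) = -8 + 4*t
sqrt(-6639 + a(-82, 3/7)) - 1*(-33768) = sqrt(-6639 + (-8 + 4*(-82))) - 1*(-33768) = sqrt(-6639 + (-8 - 328)) + 33768 = sqrt(-6639 - 336) + 33768 = sqrt(-6975) + 33768 = 15*I*sqrt(31) + 33768 = 33768 + 15*I*sqrt(31)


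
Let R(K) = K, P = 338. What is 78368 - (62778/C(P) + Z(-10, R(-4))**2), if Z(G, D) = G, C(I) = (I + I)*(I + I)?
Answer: 17883267395/228488 ≈ 78268.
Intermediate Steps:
C(I) = 4*I**2 (C(I) = (2*I)*(2*I) = 4*I**2)
78368 - (62778/C(P) + Z(-10, R(-4))**2) = 78368 - (62778/((4*338**2)) + (-10)**2) = 78368 - (62778/((4*114244)) + 100) = 78368 - (62778/456976 + 100) = 78368 - (62778*(1/456976) + 100) = 78368 - (31389/228488 + 100) = 78368 - 1*22880189/228488 = 78368 - 22880189/228488 = 17883267395/228488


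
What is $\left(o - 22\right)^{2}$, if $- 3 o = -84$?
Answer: $36$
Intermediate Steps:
$o = 28$ ($o = \left(- \frac{1}{3}\right) \left(-84\right) = 28$)
$\left(o - 22\right)^{2} = \left(28 - 22\right)^{2} = 6^{2} = 36$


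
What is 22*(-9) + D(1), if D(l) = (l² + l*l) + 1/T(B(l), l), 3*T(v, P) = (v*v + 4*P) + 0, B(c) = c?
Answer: -977/5 ≈ -195.40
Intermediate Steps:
T(v, P) = v²/3 + 4*P/3 (T(v, P) = ((v*v + 4*P) + 0)/3 = ((v² + 4*P) + 0)/3 = (v² + 4*P)/3 = v²/3 + 4*P/3)
D(l) = 1/(l²/3 + 4*l/3) + 2*l² (D(l) = (l² + l*l) + 1/(l²/3 + 4*l/3) = (l² + l²) + 1/(l²/3 + 4*l/3) = 2*l² + 1/(l²/3 + 4*l/3) = 1/(l²/3 + 4*l/3) + 2*l²)
22*(-9) + D(1) = 22*(-9) + (3 + 2*1³*(4 + 1))/(1*(4 + 1)) = -198 + 1*(3 + 2*1*5)/5 = -198 + 1*(⅕)*(3 + 10) = -198 + 1*(⅕)*13 = -198 + 13/5 = -977/5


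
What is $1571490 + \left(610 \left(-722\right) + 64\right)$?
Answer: $1131134$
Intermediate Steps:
$1571490 + \left(610 \left(-722\right) + 64\right) = 1571490 + \left(-440420 + 64\right) = 1571490 - 440356 = 1131134$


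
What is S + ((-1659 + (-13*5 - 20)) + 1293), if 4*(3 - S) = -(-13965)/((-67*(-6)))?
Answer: -244783/536 ≈ -456.68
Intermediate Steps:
S = -3047/536 (S = 3 - (-5)*(-2793/((-67*(-6))))/4 = 3 - (-5)*(-2793/402)/4 = 3 - (-5)*(-2793*1/402)/4 = 3 - (-5)*(-931)/(4*134) = 3 - 1/4*4655/134 = 3 - 4655/536 = -3047/536 ≈ -5.6847)
S + ((-1659 + (-13*5 - 20)) + 1293) = -3047/536 + ((-1659 + (-13*5 - 20)) + 1293) = -3047/536 + ((-1659 + (-65 - 20)) + 1293) = -3047/536 + ((-1659 - 85) + 1293) = -3047/536 + (-1744 + 1293) = -3047/536 - 451 = -244783/536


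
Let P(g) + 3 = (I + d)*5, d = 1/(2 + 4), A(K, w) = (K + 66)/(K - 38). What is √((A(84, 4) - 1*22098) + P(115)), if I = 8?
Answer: I*√420051714/138 ≈ 148.52*I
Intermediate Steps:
A(K, w) = (66 + K)/(-38 + K)
d = ⅙ (d = 1/6 = ⅙ ≈ 0.16667)
P(g) = 227/6 (P(g) = -3 + (8 + ⅙)*5 = -3 + (49/6)*5 = -3 + 245/6 = 227/6)
√((A(84, 4) - 1*22098) + P(115)) = √(((66 + 84)/(-38 + 84) - 1*22098) + 227/6) = √((150/46 - 22098) + 227/6) = √(((1/46)*150 - 22098) + 227/6) = √((75/23 - 22098) + 227/6) = √(-508179/23 + 227/6) = √(-3043853/138) = I*√420051714/138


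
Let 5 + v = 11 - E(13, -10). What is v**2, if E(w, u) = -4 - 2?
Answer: 144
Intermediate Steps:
E(w, u) = -6
v = 12 (v = -5 + (11 - 1*(-6)) = -5 + (11 + 6) = -5 + 17 = 12)
v**2 = 12**2 = 144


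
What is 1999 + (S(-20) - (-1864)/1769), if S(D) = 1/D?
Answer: 70760131/35380 ≈ 2000.0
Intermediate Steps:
1999 + (S(-20) - (-1864)/1769) = 1999 + (1/(-20) - (-1864)/1769) = 1999 + (-1/20 - (-1864)/1769) = 1999 + (-1/20 - 1*(-1864/1769)) = 1999 + (-1/20 + 1864/1769) = 1999 + 35511/35380 = 70760131/35380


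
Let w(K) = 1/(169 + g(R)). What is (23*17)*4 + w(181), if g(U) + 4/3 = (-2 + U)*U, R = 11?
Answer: 1251203/800 ≈ 1564.0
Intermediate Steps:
g(U) = -4/3 + U*(-2 + U) (g(U) = -4/3 + (-2 + U)*U = -4/3 + U*(-2 + U))
w(K) = 3/800 (w(K) = 1/(169 + (-4/3 + 11**2 - 2*11)) = 1/(169 + (-4/3 + 121 - 22)) = 1/(169 + 293/3) = 1/(800/3) = 3/800)
(23*17)*4 + w(181) = (23*17)*4 + 3/800 = 391*4 + 3/800 = 1564 + 3/800 = 1251203/800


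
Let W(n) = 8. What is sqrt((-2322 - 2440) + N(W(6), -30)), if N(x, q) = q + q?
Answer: I*sqrt(4822) ≈ 69.441*I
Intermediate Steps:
N(x, q) = 2*q
sqrt((-2322 - 2440) + N(W(6), -30)) = sqrt((-2322 - 2440) + 2*(-30)) = sqrt(-4762 - 60) = sqrt(-4822) = I*sqrt(4822)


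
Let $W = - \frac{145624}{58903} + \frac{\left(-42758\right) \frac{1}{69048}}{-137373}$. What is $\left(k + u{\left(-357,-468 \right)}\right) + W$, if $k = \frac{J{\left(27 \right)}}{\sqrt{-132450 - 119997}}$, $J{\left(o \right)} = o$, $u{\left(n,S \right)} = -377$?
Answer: $- \frac{106008317770416623}{279357223119156} - \frac{9 i \sqrt{252447}}{84149} \approx -379.47 - 0.053738 i$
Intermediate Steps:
$W = - \frac{690644654494811}{279357223119156}$ ($W = \left(-145624\right) \frac{1}{58903} + \left(-42758\right) \frac{1}{69048} \left(- \frac{1}{137373}\right) = - \frac{145624}{58903} - - \frac{21379}{4742665452} = - \frac{145624}{58903} + \frac{21379}{4742665452} = - \frac{690644654494811}{279357223119156} \approx -2.4723$)
$k = - \frac{9 i \sqrt{252447}}{84149}$ ($k = \frac{27}{\sqrt{-132450 - 119997}} = \frac{27}{\sqrt{-252447}} = \frac{27}{i \sqrt{252447}} = 27 \left(- \frac{i \sqrt{252447}}{252447}\right) = - \frac{9 i \sqrt{252447}}{84149} \approx - 0.053738 i$)
$\left(k + u{\left(-357,-468 \right)}\right) + W = \left(- \frac{9 i \sqrt{252447}}{84149} - 377\right) - \frac{690644654494811}{279357223119156} = \left(-377 - \frac{9 i \sqrt{252447}}{84149}\right) - \frac{690644654494811}{279357223119156} = - \frac{106008317770416623}{279357223119156} - \frac{9 i \sqrt{252447}}{84149}$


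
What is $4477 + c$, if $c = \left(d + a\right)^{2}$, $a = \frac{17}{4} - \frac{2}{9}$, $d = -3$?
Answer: $\frac{5803561}{1296} \approx 4478.1$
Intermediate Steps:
$a = \frac{145}{36}$ ($a = 17 \cdot \frac{1}{4} - \frac{2}{9} = \frac{17}{4} - \frac{2}{9} = \frac{145}{36} \approx 4.0278$)
$c = \frac{1369}{1296}$ ($c = \left(-3 + \frac{145}{36}\right)^{2} = \left(\frac{37}{36}\right)^{2} = \frac{1369}{1296} \approx 1.0563$)
$4477 + c = 4477 + \frac{1369}{1296} = \frac{5803561}{1296}$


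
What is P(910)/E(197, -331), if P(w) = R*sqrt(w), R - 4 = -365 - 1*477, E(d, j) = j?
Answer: 838*sqrt(910)/331 ≈ 76.372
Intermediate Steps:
R = -838 (R = 4 + (-365 - 1*477) = 4 + (-365 - 477) = 4 - 842 = -838)
P(w) = -838*sqrt(w)
P(910)/E(197, -331) = -838*sqrt(910)/(-331) = -838*sqrt(910)*(-1/331) = 838*sqrt(910)/331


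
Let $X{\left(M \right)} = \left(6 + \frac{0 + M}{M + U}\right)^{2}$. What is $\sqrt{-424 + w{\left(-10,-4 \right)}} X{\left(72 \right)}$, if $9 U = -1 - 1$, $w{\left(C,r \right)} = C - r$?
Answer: $\frac{5116644 i \sqrt{430}}{104329} \approx 1017.0 i$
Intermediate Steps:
$U = - \frac{2}{9}$ ($U = \frac{-1 - 1}{9} = \frac{1}{9} \left(-2\right) = - \frac{2}{9} \approx -0.22222$)
$X{\left(M \right)} = \left(6 + \frac{M}{- \frac{2}{9} + M}\right)^{2}$ ($X{\left(M \right)} = \left(6 + \frac{0 + M}{M - \frac{2}{9}}\right)^{2} = \left(6 + \frac{M}{- \frac{2}{9} + M}\right)^{2}$)
$\sqrt{-424 + w{\left(-10,-4 \right)}} X{\left(72 \right)} = \sqrt{-424 - 6} \frac{9 \left(-4 + 21 \cdot 72\right)^{2}}{\left(-2 + 9 \cdot 72\right)^{2}} = \sqrt{-424 + \left(-10 + 4\right)} \frac{9 \left(-4 + 1512\right)^{2}}{\left(-2 + 648\right)^{2}} = \sqrt{-424 - 6} \frac{9 \cdot 1508^{2}}{417316} = \sqrt{-430} \cdot 9 \cdot 2274064 \cdot \frac{1}{417316} = i \sqrt{430} \cdot \frac{5116644}{104329} = \frac{5116644 i \sqrt{430}}{104329}$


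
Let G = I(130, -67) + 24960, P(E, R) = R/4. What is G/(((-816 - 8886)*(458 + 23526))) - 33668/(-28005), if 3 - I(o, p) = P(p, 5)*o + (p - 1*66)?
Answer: 5222401233571/4344373978560 ≈ 1.2021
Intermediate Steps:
P(E, R) = R/4 (P(E, R) = R*(¼) = R/4)
I(o, p) = 69 - p - 5*o/4 (I(o, p) = 3 - (((¼)*5)*o + (p - 1*66)) = 3 - (5*o/4 + (p - 66)) = 3 - (5*o/4 + (-66 + p)) = 3 - (-66 + p + 5*o/4) = 3 + (66 - p - 5*o/4) = 69 - p - 5*o/4)
G = 49867/2 (G = (69 - 1*(-67) - 5/4*130) + 24960 = (69 + 67 - 325/2) + 24960 = -53/2 + 24960 = 49867/2 ≈ 24934.)
G/(((-816 - 8886)*(458 + 23526))) - 33668/(-28005) = 49867/(2*(((-816 - 8886)*(458 + 23526)))) - 33668/(-28005) = 49867/(2*((-9702*23984))) - 33668*(-1/28005) = (49867/2)/(-232692768) + 33668/28005 = (49867/2)*(-1/232692768) + 33668/28005 = -49867/465385536 + 33668/28005 = 5222401233571/4344373978560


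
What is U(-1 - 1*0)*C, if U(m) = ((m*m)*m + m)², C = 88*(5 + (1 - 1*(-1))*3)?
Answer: 3872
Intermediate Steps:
C = 968 (C = 88*(5 + (1 + 1)*3) = 88*(5 + 2*3) = 88*(5 + 6) = 88*11 = 968)
U(m) = (m + m³)² (U(m) = (m²*m + m)² = (m³ + m)² = (m + m³)²)
U(-1 - 1*0)*C = ((-1 - 1*0)²*(1 + (-1 - 1*0)²)²)*968 = ((-1 + 0)²*(1 + (-1 + 0)²)²)*968 = ((-1)²*(1 + (-1)²)²)*968 = (1*(1 + 1)²)*968 = (1*2²)*968 = (1*4)*968 = 4*968 = 3872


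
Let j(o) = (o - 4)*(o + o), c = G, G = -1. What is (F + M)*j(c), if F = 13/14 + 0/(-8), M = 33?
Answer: 2375/7 ≈ 339.29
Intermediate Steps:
c = -1
F = 13/14 (F = 13*(1/14) + 0*(-1/8) = 13/14 + 0 = 13/14 ≈ 0.92857)
j(o) = 2*o*(-4 + o) (j(o) = (-4 + o)*(2*o) = 2*o*(-4 + o))
(F + M)*j(c) = (13/14 + 33)*(2*(-1)*(-4 - 1)) = 475*(2*(-1)*(-5))/14 = (475/14)*10 = 2375/7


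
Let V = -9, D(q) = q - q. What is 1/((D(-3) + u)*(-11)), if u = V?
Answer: 1/99 ≈ 0.010101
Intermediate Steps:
D(q) = 0
u = -9
1/((D(-3) + u)*(-11)) = 1/((0 - 9)*(-11)) = 1/(-9*(-11)) = 1/99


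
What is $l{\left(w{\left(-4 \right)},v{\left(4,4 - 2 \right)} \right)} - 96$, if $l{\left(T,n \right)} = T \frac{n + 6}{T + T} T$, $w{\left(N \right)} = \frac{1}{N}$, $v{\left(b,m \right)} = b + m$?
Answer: $- \frac{195}{2} \approx -97.5$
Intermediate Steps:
$l{\left(T,n \right)} = T \left(3 + \frac{n}{2}\right)$ ($l{\left(T,n \right)} = T \frac{6 + n}{2 T} T = \left(3 + \frac{n}{2}\right) T = T \left(3 + \frac{n}{2}\right)$)
$l{\left(w{\left(-4 \right)},v{\left(4,4 - 2 \right)} \right)} - 96 = \frac{6 + \left(4 + \left(4 - 2\right)\right)}{2 \left(-4\right)} - 96 = \frac{1}{2} \left(- \frac{1}{4}\right) \left(6 + \left(4 + \left(4 - 2\right)\right)\right) - 96 = \frac{1}{2} \left(- \frac{1}{4}\right) \left(6 + \left(4 + 2\right)\right) - 96 = \frac{1}{2} \left(- \frac{1}{4}\right) \left(6 + 6\right) - 96 = \frac{1}{2} \left(- \frac{1}{4}\right) 12 - 96 = - \frac{3}{2} - 96 = - \frac{195}{2}$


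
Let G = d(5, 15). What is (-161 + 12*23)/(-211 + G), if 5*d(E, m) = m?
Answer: -115/208 ≈ -0.55289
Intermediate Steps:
d(E, m) = m/5
G = 3 (G = (1/5)*15 = 3)
(-161 + 12*23)/(-211 + G) = (-161 + 12*23)/(-211 + 3) = (-161 + 276)/(-208) = 115*(-1/208) = -115/208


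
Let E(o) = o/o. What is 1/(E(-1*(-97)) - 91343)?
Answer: -1/91342 ≈ -1.0948e-5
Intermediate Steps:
E(o) = 1
1/(E(-1*(-97)) - 91343) = 1/(1 - 91343) = 1/(-91342) = -1/91342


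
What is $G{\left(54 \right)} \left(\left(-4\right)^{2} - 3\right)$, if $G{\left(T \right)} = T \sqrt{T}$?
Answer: $2106 \sqrt{6} \approx 5158.6$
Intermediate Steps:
$G{\left(T \right)} = T^{\frac{3}{2}}$
$G{\left(54 \right)} \left(\left(-4\right)^{2} - 3\right) = 54^{\frac{3}{2}} \left(\left(-4\right)^{2} - 3\right) = 162 \sqrt{6} \left(16 - 3\right) = 162 \sqrt{6} \cdot 13 = 2106 \sqrt{6}$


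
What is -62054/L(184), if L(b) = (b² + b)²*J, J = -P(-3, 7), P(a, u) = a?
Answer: -1349/75568800 ≈ -1.7851e-5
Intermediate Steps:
J = 3 (J = -1*(-3) = 3)
L(b) = 3*(b + b²)² (L(b) = (b² + b)²*3 = (b + b²)²*3 = 3*(b + b²)²)
-62054/L(184) = -62054*1/(101568*(1 + 184)²) = -62054/(3*33856*185²) = -62054/(3*33856*34225) = -62054/3476164800 = -62054*1/3476164800 = -1349/75568800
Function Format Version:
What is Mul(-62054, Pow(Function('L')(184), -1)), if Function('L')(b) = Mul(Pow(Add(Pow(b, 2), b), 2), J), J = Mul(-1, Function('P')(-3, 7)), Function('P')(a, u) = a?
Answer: Rational(-1349, 75568800) ≈ -1.7851e-5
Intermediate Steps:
J = 3 (J = Mul(-1, -3) = 3)
Function('L')(b) = Mul(3, Pow(Add(b, Pow(b, 2)), 2)) (Function('L')(b) = Mul(Pow(Add(Pow(b, 2), b), 2), 3) = Mul(Pow(Add(b, Pow(b, 2)), 2), 3) = Mul(3, Pow(Add(b, Pow(b, 2)), 2)))
Mul(-62054, Pow(Function('L')(184), -1)) = Mul(-62054, Pow(Mul(3, Pow(184, 2), Pow(Add(1, 184), 2)), -1)) = Mul(-62054, Pow(Mul(3, 33856, Pow(185, 2)), -1)) = Mul(-62054, Pow(Mul(3, 33856, 34225), -1)) = Mul(-62054, Pow(3476164800, -1)) = Mul(-62054, Rational(1, 3476164800)) = Rational(-1349, 75568800)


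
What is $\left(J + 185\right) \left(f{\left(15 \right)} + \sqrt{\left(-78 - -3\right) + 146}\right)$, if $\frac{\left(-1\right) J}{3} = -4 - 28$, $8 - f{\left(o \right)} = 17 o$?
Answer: $-69407 + 281 \sqrt{71} \approx -67039.0$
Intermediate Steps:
$f{\left(o \right)} = 8 - 17 o$
$J = 96$ ($J = - 3 \left(-4 - 28\right) = \left(-3\right) \left(-32\right) = 96$)
$\left(J + 185\right) \left(f{\left(15 \right)} + \sqrt{\left(-78 - -3\right) + 146}\right) = \left(96 + 185\right) \left(\left(8 - 255\right) + \sqrt{\left(-78 - -3\right) + 146}\right) = 281 \left(\left(8 - 255\right) + \sqrt{\left(-78 + 3\right) + 146}\right) = 281 \left(-247 + \sqrt{-75 + 146}\right) = 281 \left(-247 + \sqrt{71}\right) = -69407 + 281 \sqrt{71}$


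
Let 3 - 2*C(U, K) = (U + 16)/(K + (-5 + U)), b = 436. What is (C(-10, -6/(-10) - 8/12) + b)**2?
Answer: 2446291600/12769 ≈ 1.9158e+5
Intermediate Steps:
C(U, K) = 3/2 - (16 + U)/(2*(-5 + K + U)) (C(U, K) = 3/2 - (U + 16)/(2*(K + (-5 + U))) = 3/2 - (16 + U)/(2*(-5 + K + U)))
(C(-10, -6/(-10) - 8/12) + b)**2 = ((-31/2 - 10 + 3*(-6/(-10) - 8/12)/2)/(-5 + (-6/(-10) - 8/12) - 10) + 436)**2 = ((-31/2 - 10 + 3*(-6*(-1/10) - 8*1/12)/2)/(-5 + (-6*(-1/10) - 8*1/12) - 10) + 436)**2 = ((-31/2 - 10 + 3*(3/5 - 2/3)/2)/(-5 + (3/5 - 2/3) - 10) + 436)**2 = ((-31/2 - 10 + (3/2)*(-1/15))/(-5 - 1/15 - 10) + 436)**2 = ((-31/2 - 10 - 1/10)/(-226/15) + 436)**2 = (-15/226*(-128/5) + 436)**2 = (192/113 + 436)**2 = (49460/113)**2 = 2446291600/12769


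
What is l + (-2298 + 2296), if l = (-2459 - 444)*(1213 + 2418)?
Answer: -10540795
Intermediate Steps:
l = -10540793 (l = -2903*3631 = -10540793)
l + (-2298 + 2296) = -10540793 + (-2298 + 2296) = -10540793 - 2 = -10540795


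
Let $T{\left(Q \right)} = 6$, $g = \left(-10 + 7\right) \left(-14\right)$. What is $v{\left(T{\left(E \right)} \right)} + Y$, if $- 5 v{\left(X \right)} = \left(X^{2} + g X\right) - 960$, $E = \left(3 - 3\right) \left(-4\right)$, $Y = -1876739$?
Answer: $- \frac{9383023}{5} \approx -1.8766 \cdot 10^{6}$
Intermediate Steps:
$E = 0$ ($E = 0 \left(-4\right) = 0$)
$g = 42$ ($g = \left(-3\right) \left(-14\right) = 42$)
$v{\left(X \right)} = 192 - \frac{42 X}{5} - \frac{X^{2}}{5}$ ($v{\left(X \right)} = - \frac{\left(X^{2} + 42 X\right) - 960}{5} = - \frac{-960 + X^{2} + 42 X}{5} = 192 - \frac{42 X}{5} - \frac{X^{2}}{5}$)
$v{\left(T{\left(E \right)} \right)} + Y = \left(192 - \frac{252}{5} - \frac{6^{2}}{5}\right) - 1876739 = \left(192 - \frac{252}{5} - \frac{36}{5}\right) - 1876739 = \frac{672}{5} - 1876739 = - \frac{9383023}{5}$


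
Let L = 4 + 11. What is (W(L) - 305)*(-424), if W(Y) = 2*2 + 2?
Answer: 126776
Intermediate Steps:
L = 15
W(Y) = 6 (W(Y) = 4 + 2 = 6)
(W(L) - 305)*(-424) = (6 - 305)*(-424) = -299*(-424) = 126776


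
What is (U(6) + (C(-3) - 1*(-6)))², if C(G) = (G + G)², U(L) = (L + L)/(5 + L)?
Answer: 224676/121 ≈ 1856.8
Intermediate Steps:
U(L) = 2*L/(5 + L) (U(L) = (2*L)/(5 + L) = 2*L/(5 + L))
C(G) = 4*G² (C(G) = (2*G)² = 4*G²)
(U(6) + (C(-3) - 1*(-6)))² = (2*6/(5 + 6) + (4*(-3)² - 1*(-6)))² = (2*6/11 + (4*9 + 6))² = (2*6*(1/11) + (36 + 6))² = (12/11 + 42)² = (474/11)² = 224676/121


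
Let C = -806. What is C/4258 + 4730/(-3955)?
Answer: -2332807/1684039 ≈ -1.3852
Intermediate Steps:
C/4258 + 4730/(-3955) = -806/4258 + 4730/(-3955) = -806*1/4258 + 4730*(-1/3955) = -403/2129 - 946/791 = -2332807/1684039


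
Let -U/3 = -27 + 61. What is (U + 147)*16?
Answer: 720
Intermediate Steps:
U = -102 (U = -3*(-27 + 61) = -3*34 = -102)
(U + 147)*16 = (-102 + 147)*16 = 45*16 = 720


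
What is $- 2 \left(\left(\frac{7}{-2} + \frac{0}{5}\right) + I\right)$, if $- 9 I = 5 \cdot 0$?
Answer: $7$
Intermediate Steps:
$I = 0$ ($I = - \frac{5 \cdot 0}{9} = \left(- \frac{1}{9}\right) 0 = 0$)
$- 2 \left(\left(\frac{7}{-2} + \frac{0}{5}\right) + I\right) = - 2 \left(\left(\frac{7}{-2} + \frac{0}{5}\right) + 0\right) = - 2 \left(\left(7 \left(- \frac{1}{2}\right) + 0 \cdot \frac{1}{5}\right) + 0\right) = - 2 \left(\left(- \frac{7}{2} + 0\right) + 0\right) = - 2 \left(- \frac{7}{2} + 0\right) = \left(-2\right) \left(- \frac{7}{2}\right) = 7$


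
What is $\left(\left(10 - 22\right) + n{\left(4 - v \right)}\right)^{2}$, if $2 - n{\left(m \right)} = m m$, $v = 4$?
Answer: $100$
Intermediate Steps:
$n{\left(m \right)} = 2 - m^{2}$ ($n{\left(m \right)} = 2 - m m = 2 - m^{2}$)
$\left(\left(10 - 22\right) + n{\left(4 - v \right)}\right)^{2} = \left(\left(10 - 22\right) + \left(2 - \left(4 - 4\right)^{2}\right)\right)^{2} = \left(-12 + \left(2 - 0^{2}\right)\right)^{2} = \left(-12 + \left(2 - 0\right)\right)^{2} = \left(-12 + \left(2 + 0\right)\right)^{2} = \left(-12 + 2\right)^{2} = \left(-10\right)^{2} = 100$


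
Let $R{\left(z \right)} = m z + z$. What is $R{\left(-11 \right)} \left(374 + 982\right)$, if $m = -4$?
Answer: $44748$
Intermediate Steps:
$R{\left(z \right)} = - 3 z$ ($R{\left(z \right)} = - 4 z + z = - 3 z$)
$R{\left(-11 \right)} \left(374 + 982\right) = \left(-3\right) \left(-11\right) \left(374 + 982\right) = 33 \cdot 1356 = 44748$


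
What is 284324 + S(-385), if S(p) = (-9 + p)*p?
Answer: 436014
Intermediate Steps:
S(p) = p*(-9 + p)
284324 + S(-385) = 284324 - 385*(-9 - 385) = 284324 - 385*(-394) = 284324 + 151690 = 436014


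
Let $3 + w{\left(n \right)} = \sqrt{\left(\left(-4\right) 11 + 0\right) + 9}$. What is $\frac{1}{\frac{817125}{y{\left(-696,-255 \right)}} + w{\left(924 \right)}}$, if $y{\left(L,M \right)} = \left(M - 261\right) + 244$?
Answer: $- \frac{222479952}{669030068921} - \frac{73984 i \sqrt{35}}{669030068921} \approx -0.00033254 - 6.5422 \cdot 10^{-7} i$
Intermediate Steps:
$y{\left(L,M \right)} = -17 + M$ ($y{\left(L,M \right)} = \left(-261 + M\right) + 244 = -17 + M$)
$w{\left(n \right)} = -3 + i \sqrt{35}$ ($w{\left(n \right)} = -3 + \sqrt{\left(\left(-4\right) 11 + 0\right) + 9} = -3 + \sqrt{\left(-44 + 0\right) + 9} = -3 + \sqrt{-44 + 9} = -3 + \sqrt{-35} = -3 + i \sqrt{35}$)
$\frac{1}{\frac{817125}{y{\left(-696,-255 \right)}} + w{\left(924 \right)}} = \frac{1}{\frac{817125}{-17 - 255} - \left(3 - i \sqrt{35}\right)} = \frac{1}{\frac{817125}{-272} - \left(3 - i \sqrt{35}\right)} = \frac{1}{817125 \left(- \frac{1}{272}\right) - \left(3 - i \sqrt{35}\right)} = \frac{1}{- \frac{817125}{272} - \left(3 - i \sqrt{35}\right)} = \frac{1}{- \frac{817941}{272} + i \sqrt{35}}$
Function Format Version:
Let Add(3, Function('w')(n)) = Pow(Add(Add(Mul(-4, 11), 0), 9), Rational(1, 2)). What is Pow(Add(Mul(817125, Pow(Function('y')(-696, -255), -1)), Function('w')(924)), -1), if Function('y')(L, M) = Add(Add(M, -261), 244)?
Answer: Add(Rational(-222479952, 669030068921), Mul(Rational(-73984, 669030068921), I, Pow(35, Rational(1, 2)))) ≈ Add(-0.00033254, Mul(-6.5422e-7, I))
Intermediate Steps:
Function('y')(L, M) = Add(-17, M) (Function('y')(L, M) = Add(Add(-261, M), 244) = Add(-17, M))
Function('w')(n) = Add(-3, Mul(I, Pow(35, Rational(1, 2)))) (Function('w')(n) = Add(-3, Pow(Add(Add(Mul(-4, 11), 0), 9), Rational(1, 2))) = Add(-3, Pow(Add(Add(-44, 0), 9), Rational(1, 2))) = Add(-3, Pow(Add(-44, 9), Rational(1, 2))) = Add(-3, Pow(-35, Rational(1, 2))) = Add(-3, Mul(I, Pow(35, Rational(1, 2)))))
Pow(Add(Mul(817125, Pow(Function('y')(-696, -255), -1)), Function('w')(924)), -1) = Pow(Add(Mul(817125, Pow(Add(-17, -255), -1)), Add(-3, Mul(I, Pow(35, Rational(1, 2))))), -1) = Pow(Add(Mul(817125, Pow(-272, -1)), Add(-3, Mul(I, Pow(35, Rational(1, 2))))), -1) = Pow(Add(Mul(817125, Rational(-1, 272)), Add(-3, Mul(I, Pow(35, Rational(1, 2))))), -1) = Pow(Add(Rational(-817125, 272), Add(-3, Mul(I, Pow(35, Rational(1, 2))))), -1) = Pow(Add(Rational(-817941, 272), Mul(I, Pow(35, Rational(1, 2)))), -1)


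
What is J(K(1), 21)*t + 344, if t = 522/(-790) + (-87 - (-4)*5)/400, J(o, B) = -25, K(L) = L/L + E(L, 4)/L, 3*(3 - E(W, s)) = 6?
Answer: 460989/1264 ≈ 364.71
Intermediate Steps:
E(W, s) = 1 (E(W, s) = 3 - ⅓*6 = 3 - 2 = 1)
K(L) = 1 + 1/L (K(L) = L/L + 1/L = 1 + 1/L)
t = -26173/31600 (t = 522*(-1/790) + (-87 - 1*(-20))*(1/400) = -261/395 + (-87 + 20)*(1/400) = -261/395 - 67*1/400 = -261/395 - 67/400 = -26173/31600 ≈ -0.82826)
J(K(1), 21)*t + 344 = -25*(-26173/31600) + 344 = 26173/1264 + 344 = 460989/1264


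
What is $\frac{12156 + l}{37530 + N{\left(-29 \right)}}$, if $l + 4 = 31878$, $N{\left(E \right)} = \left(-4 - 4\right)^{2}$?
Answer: $\frac{22015}{18797} \approx 1.1712$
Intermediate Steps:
$N{\left(E \right)} = 64$ ($N{\left(E \right)} = \left(-8\right)^{2} = 64$)
$l = 31874$ ($l = -4 + 31878 = 31874$)
$\frac{12156 + l}{37530 + N{\left(-29 \right)}} = \frac{12156 + 31874}{37530 + 64} = \frac{44030}{37594} = 44030 \cdot \frac{1}{37594} = \frac{22015}{18797}$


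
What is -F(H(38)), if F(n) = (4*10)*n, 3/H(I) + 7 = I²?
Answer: -40/479 ≈ -0.083507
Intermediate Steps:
H(I) = 3/(-7 + I²)
F(n) = 40*n
-F(H(38)) = -40*3/(-7 + 38²) = -40*3/(-7 + 1444) = -40*3/1437 = -40*3*(1/1437) = -40/479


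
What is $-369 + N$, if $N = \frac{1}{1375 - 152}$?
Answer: $- \frac{451286}{1223} \approx -369.0$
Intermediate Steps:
$N = \frac{1}{1223} \approx 0.00081766$
$-369 + N = -369 + \frac{1}{1223} = - \frac{451286}{1223}$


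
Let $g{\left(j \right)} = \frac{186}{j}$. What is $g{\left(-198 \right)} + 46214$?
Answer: $\frac{1525031}{33} \approx 46213.0$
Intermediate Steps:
$g{\left(-198 \right)} + 46214 = \frac{186}{-198} + 46214 = 186 \left(- \frac{1}{198}\right) + 46214 = - \frac{31}{33} + 46214 = \frac{1525031}{33}$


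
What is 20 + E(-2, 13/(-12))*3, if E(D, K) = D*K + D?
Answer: 41/2 ≈ 20.500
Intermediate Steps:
E(D, K) = D + D*K
20 + E(-2, 13/(-12))*3 = 20 - 2*(1 + 13/(-12))*3 = 20 - 2*(1 + 13*(-1/12))*3 = 20 - 2*(1 - 13/12)*3 = 20 - 2*(-1/12)*3 = 20 + (⅙)*3 = 20 + ½ = 41/2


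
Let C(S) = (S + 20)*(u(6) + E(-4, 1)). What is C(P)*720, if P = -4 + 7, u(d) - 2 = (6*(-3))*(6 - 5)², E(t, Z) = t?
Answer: -331200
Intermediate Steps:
u(d) = -16 (u(d) = 2 + (6*(-3))*(6 - 5)² = 2 - 18*1² = 2 - 18*1 = 2 - 18 = -16)
P = 3
C(S) = -400 - 20*S (C(S) = (S + 20)*(-16 - 4) = (20 + S)*(-20) = -400 - 20*S)
C(P)*720 = (-400 - 20*3)*720 = (-400 - 60)*720 = -460*720 = -331200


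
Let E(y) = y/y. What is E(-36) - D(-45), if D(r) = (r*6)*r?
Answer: -12149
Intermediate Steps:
E(y) = 1
D(r) = 6*r² (D(r) = (6*r)*r = 6*r²)
E(-36) - D(-45) = 1 - 6*(-45)² = 1 - 6*2025 = 1 - 1*12150 = 1 - 12150 = -12149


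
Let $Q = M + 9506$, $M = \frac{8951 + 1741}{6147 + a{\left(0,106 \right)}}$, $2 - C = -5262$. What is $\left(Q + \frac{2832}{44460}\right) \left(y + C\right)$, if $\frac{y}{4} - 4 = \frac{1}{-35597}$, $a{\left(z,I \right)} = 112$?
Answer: $\frac{3767268266086986584}{75043637565} \approx 5.0201 \cdot 10^{7}$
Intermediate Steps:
$C = 5264$ ($C = 2 - -5262 = 2 + 5262 = 5264$)
$M = \frac{972}{569}$ ($M = \frac{8951 + 1741}{6147 + 112} = \frac{10692}{6259} = 10692 \cdot \frac{1}{6259} = \frac{972}{569} \approx 1.7083$)
$Q = \frac{5409886}{569}$ ($Q = \frac{972}{569} + 9506 = \frac{5409886}{569} \approx 9507.7$)
$y = \frac{569548}{35597}$ ($y = 16 + \frac{4}{-35597} = 16 + 4 \left(- \frac{1}{35597}\right) = 16 - \frac{4}{35597} = \frac{569548}{35597} \approx 16.0$)
$\left(Q + \frac{2832}{44460}\right) \left(y + C\right) = \left(\frac{5409886}{569} + \frac{2832}{44460}\right) \left(\frac{569548}{35597} + 5264\right) = \left(\frac{5409886}{569} + 2832 \cdot \frac{1}{44460}\right) \frac{187952156}{35597} = \left(\frac{5409886}{569} + \frac{236}{3705}\right) \frac{187952156}{35597} = \frac{20043761914}{2108145} \cdot \frac{187952156}{35597} = \frac{3767268266086986584}{75043637565}$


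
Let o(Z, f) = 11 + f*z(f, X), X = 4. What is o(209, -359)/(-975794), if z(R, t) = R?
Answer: -64446/487897 ≈ -0.13209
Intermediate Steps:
o(Z, f) = 11 + f² (o(Z, f) = 11 + f*f = 11 + f²)
o(209, -359)/(-975794) = (11 + (-359)²)/(-975794) = (11 + 128881)*(-1/975794) = 128892*(-1/975794) = -64446/487897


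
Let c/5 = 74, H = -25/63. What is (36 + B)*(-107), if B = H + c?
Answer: -2734171/63 ≈ -43400.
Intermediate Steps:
H = -25/63 (H = -25*1/63 = -25/63 ≈ -0.39683)
c = 370 (c = 5*74 = 370)
B = 23285/63 (B = -25/63 + 370 = 23285/63 ≈ 369.60)
(36 + B)*(-107) = (36 + 23285/63)*(-107) = (25553/63)*(-107) = -2734171/63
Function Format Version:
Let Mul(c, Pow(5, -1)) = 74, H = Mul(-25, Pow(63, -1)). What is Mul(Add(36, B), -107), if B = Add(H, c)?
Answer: Rational(-2734171, 63) ≈ -43400.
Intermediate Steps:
H = Rational(-25, 63) (H = Mul(-25, Rational(1, 63)) = Rational(-25, 63) ≈ -0.39683)
c = 370 (c = Mul(5, 74) = 370)
B = Rational(23285, 63) (B = Add(Rational(-25, 63), 370) = Rational(23285, 63) ≈ 369.60)
Mul(Add(36, B), -107) = Mul(Add(36, Rational(23285, 63)), -107) = Mul(Rational(25553, 63), -107) = Rational(-2734171, 63)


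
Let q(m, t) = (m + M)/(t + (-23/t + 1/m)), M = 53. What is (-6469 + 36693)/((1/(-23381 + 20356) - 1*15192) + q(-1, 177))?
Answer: -2846049760400/1430530287229 ≈ -1.9895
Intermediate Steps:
q(m, t) = (53 + m)/(t + 1/m - 23/t) (q(m, t) = (m + 53)/(t + (-23/t + 1/m)) = (53 + m)/(t + (-23/t + 1/m)) = (53 + m)/(t + (1/m - 23/t)) = (53 + m)/(t + 1/m - 23/t))
(-6469 + 36693)/((1/(-23381 + 20356) - 1*15192) + q(-1, 177)) = (-6469 + 36693)/((1/(-23381 + 20356) - 1*15192) - 1*177*(53 - 1)/(177 - 23*(-1) - 1*177**2)) = 30224/((1/(-3025) - 15192) - 1*177*52/(177 + 23 - 1*31329)) = 30224/((-1/3025 - 15192) - 1*177*52/(177 + 23 - 31329)) = 30224/(-45955801/3025 - 1*177*52/(-31129)) = 30224/(-45955801/3025 - 1*177*(-1/31129)*52) = 30224/(-45955801/3025 + 9204/31129) = 30224/(-1430530287229/94165225) = 30224*(-94165225/1430530287229) = -2846049760400/1430530287229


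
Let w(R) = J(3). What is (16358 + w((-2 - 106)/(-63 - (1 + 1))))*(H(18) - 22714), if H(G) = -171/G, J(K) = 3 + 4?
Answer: -743740155/2 ≈ -3.7187e+8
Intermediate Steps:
J(K) = 7
w(R) = 7
(16358 + w((-2 - 106)/(-63 - (1 + 1))))*(H(18) - 22714) = (16358 + 7)*(-171/18 - 22714) = 16365*(-171*1/18 - 22714) = 16365*(-19/2 - 22714) = 16365*(-45447/2) = -743740155/2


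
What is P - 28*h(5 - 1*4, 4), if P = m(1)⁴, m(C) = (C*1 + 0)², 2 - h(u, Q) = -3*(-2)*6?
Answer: 953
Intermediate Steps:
h(u, Q) = -34 (h(u, Q) = 2 - (-3*(-2))*6 = 2 - 6*6 = 2 - 1*36 = 2 - 36 = -34)
m(C) = C² (m(C) = (C + 0)² = C²)
P = 1 (P = (1²)⁴ = 1⁴ = 1)
P - 28*h(5 - 1*4, 4) = 1 - 28*(-34) = 1 + 952 = 953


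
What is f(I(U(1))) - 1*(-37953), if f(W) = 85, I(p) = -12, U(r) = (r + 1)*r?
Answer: 38038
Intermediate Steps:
U(r) = r*(1 + r) (U(r) = (1 + r)*r = r*(1 + r))
f(I(U(1))) - 1*(-37953) = 85 - 1*(-37953) = 85 + 37953 = 38038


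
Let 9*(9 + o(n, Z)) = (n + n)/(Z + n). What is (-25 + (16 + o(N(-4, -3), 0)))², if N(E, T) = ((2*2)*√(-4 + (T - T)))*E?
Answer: 25600/81 ≈ 316.05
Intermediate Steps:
N(E, T) = 8*I*E (N(E, T) = (4*√(-4 + 0))*E = (4*√(-4))*E = (4*(2*I))*E = (8*I)*E = 8*I*E)
o(n, Z) = -9 + 2*n/(9*(Z + n)) (o(n, Z) = -9 + ((n + n)/(Z + n))/9 = -9 + ((2*n)/(Z + n))/9 = -9 + (2*n/(Z + n))/9 = -9 + 2*n/(9*(Z + n)))
(-25 + (16 + o(N(-4, -3), 0)))² = (-25 + (16 + (-9*0 - 632*I*(-4)/9)/(0 + 8*I*(-4))))² = (-25 + (16 + (0 - (-2528)*I/9)/(0 - 32*I)))² = (-25 + (16 + (0 + 2528*I/9)/((-32*I))))² = (-25 + (16 + (I/32)*(2528*I/9)))² = (-25 + (16 - 79/9))² = (-25 + 65/9)² = (-160/9)² = 25600/81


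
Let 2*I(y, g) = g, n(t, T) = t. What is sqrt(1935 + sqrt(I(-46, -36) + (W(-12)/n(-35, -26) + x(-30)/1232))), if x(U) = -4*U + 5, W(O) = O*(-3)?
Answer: sqrt(1147261500 + 385*I*sqrt(44887535))/770 ≈ 43.989 + 0.049451*I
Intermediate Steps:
I(y, g) = g/2
W(O) = -3*O
x(U) = 5 - 4*U
sqrt(1935 + sqrt(I(-46, -36) + (W(-12)/n(-35, -26) + x(-30)/1232))) = sqrt(1935 + sqrt((1/2)*(-36) + (-3*(-12)/(-35) + (5 - 4*(-30))/1232))) = sqrt(1935 + sqrt(-18 + (36*(-1/35) + (5 + 120)*(1/1232)))) = sqrt(1935 + sqrt(-18 + (-36/35 + 125*(1/1232)))) = sqrt(1935 + sqrt(-18 + (-36/35 + 125/1232))) = sqrt(1935 + sqrt(-18 - 5711/6160)) = sqrt(1935 + sqrt(-116591/6160)) = sqrt(1935 + I*sqrt(44887535)/1540)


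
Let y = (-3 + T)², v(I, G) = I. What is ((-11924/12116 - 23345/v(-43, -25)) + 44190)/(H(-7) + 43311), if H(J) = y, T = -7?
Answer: 5826198752/5654152517 ≈ 1.0304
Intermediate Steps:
y = 100 (y = (-3 - 7)² = (-10)² = 100)
H(J) = 100
((-11924/12116 - 23345/v(-43, -25)) + 44190)/(H(-7) + 43311) = ((-11924/12116 - 23345/(-43)) + 44190)/(100 + 43311) = ((-11924*1/12116 - 23345*(-1/43)) + 44190)/43411 = ((-2981/3029 + 23345/43) + 44190)*(1/43411) = (70583822/130247 + 44190)*(1/43411) = (5826198752/130247)*(1/43411) = 5826198752/5654152517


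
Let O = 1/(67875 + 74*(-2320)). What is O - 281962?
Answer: -29269065411/103805 ≈ -2.8196e+5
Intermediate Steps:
O = -1/103805 (O = 1/(67875 - 171680) = 1/(-103805) = -1/103805 ≈ -9.6334e-6)
O - 281962 = -1/103805 - 281962 = -29269065411/103805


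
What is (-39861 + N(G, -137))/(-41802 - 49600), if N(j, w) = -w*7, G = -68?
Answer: 19451/45701 ≈ 0.42561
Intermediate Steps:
N(j, w) = -7*w
(-39861 + N(G, -137))/(-41802 - 49600) = (-39861 - 7*(-137))/(-41802 - 49600) = (-39861 + 959)/(-91402) = -38902*(-1/91402) = 19451/45701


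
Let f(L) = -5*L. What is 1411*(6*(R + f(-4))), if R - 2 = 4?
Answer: 220116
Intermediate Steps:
R = 6 (R = 2 + 4 = 6)
1411*(6*(R + f(-4))) = 1411*(6*(6 - 5*(-4))) = 1411*(6*(6 + 20)) = 1411*(6*26) = 1411*156 = 220116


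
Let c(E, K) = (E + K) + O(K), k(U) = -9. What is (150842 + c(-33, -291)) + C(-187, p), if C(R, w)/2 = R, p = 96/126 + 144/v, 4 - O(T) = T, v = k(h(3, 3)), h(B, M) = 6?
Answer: 150439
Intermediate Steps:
v = -9
O(T) = 4 - T
p = -320/21 (p = 96/126 + 144/(-9) = 96*(1/126) + 144*(-⅑) = 16/21 - 16 = -320/21 ≈ -15.238)
c(E, K) = 4 + E (c(E, K) = (E + K) + (4 - K) = 4 + E)
C(R, w) = 2*R
(150842 + c(-33, -291)) + C(-187, p) = (150842 + (4 - 33)) + 2*(-187) = (150842 - 29) - 374 = 150813 - 374 = 150439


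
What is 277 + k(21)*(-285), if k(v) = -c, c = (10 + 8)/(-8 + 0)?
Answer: -1457/4 ≈ -364.25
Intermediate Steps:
c = -9/4 (c = 18/(-8) = 18*(-⅛) = -9/4 ≈ -2.2500)
k(v) = 9/4 (k(v) = -1*(-9/4) = 9/4)
277 + k(21)*(-285) = 277 + (9/4)*(-285) = 277 - 2565/4 = -1457/4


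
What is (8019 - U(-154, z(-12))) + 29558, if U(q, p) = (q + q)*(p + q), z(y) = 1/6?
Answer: -29411/3 ≈ -9803.7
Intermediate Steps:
z(y) = 1/6
U(q, p) = 2*q*(p + q) (U(q, p) = (2*q)*(p + q) = 2*q*(p + q))
(8019 - U(-154, z(-12))) + 29558 = (8019 - 2*(-154)*(1/6 - 154)) + 29558 = (8019 - 2*(-154)*(-923)/6) + 29558 = (8019 - 1*142142/3) + 29558 = (8019 - 142142/3) + 29558 = -118085/3 + 29558 = -29411/3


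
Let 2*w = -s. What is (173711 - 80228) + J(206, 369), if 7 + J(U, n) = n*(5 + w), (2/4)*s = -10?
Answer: 99011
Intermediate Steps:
s = -20 (s = 2*(-10) = -20)
w = 10 (w = (-1*(-20))/2 = (½)*20 = 10)
J(U, n) = -7 + 15*n (J(U, n) = -7 + n*(5 + 10) = -7 + n*15 = -7 + 15*n)
(173711 - 80228) + J(206, 369) = (173711 - 80228) + (-7 + 15*369) = 93483 + (-7 + 5535) = 93483 + 5528 = 99011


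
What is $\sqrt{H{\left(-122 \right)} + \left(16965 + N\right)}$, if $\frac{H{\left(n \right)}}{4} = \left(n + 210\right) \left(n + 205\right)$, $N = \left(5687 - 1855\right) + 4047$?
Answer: $2 \sqrt{13515} \approx 232.51$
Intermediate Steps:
$N = 7879$ ($N = 3832 + 4047 = 7879$)
$H{\left(n \right)} = 4 \left(205 + n\right) \left(210 + n\right)$ ($H{\left(n \right)} = 4 \left(n + 210\right) \left(n + 205\right) = 4 \left(210 + n\right) \left(205 + n\right) = 4 \left(205 + n\right) \left(210 + n\right)$)
$\sqrt{H{\left(-122 \right)} + \left(16965 + N\right)} = \sqrt{\left(172200 + 4 \left(-122\right)^{2} + 1660 \left(-122\right)\right) + \left(16965 + 7879\right)} = \sqrt{\left(172200 + 4 \cdot 14884 - 202520\right) + 24844} = \sqrt{\left(172200 + 59536 - 202520\right) + 24844} = \sqrt{29216 + 24844} = \sqrt{54060} = 2 \sqrt{13515}$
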